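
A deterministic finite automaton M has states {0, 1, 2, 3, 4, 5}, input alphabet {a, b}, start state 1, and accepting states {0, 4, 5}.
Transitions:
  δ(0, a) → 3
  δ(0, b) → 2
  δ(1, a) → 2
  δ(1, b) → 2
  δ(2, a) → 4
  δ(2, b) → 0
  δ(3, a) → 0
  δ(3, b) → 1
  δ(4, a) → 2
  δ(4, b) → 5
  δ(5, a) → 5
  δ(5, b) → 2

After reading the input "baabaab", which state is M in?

1 --b--> 2
2 --a--> 4
4 --a--> 2
2 --b--> 0
0 --a--> 3
3 --a--> 0
0 --b--> 2

2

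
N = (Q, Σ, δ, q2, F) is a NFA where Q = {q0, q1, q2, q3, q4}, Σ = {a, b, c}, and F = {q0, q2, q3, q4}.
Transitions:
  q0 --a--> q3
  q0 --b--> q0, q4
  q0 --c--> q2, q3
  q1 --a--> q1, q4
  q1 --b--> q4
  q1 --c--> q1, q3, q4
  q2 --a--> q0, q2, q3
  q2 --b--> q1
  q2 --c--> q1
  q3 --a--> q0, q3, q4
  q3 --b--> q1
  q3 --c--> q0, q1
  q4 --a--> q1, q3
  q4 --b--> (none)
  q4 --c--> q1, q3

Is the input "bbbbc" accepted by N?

rejected

Start: {q2}
read b: {q1}
read b: {q4}
read b: {}
The reachable set is empty and stays empty for the remaining 2 symbols.
Reachable ∩ accepting = {} — empty.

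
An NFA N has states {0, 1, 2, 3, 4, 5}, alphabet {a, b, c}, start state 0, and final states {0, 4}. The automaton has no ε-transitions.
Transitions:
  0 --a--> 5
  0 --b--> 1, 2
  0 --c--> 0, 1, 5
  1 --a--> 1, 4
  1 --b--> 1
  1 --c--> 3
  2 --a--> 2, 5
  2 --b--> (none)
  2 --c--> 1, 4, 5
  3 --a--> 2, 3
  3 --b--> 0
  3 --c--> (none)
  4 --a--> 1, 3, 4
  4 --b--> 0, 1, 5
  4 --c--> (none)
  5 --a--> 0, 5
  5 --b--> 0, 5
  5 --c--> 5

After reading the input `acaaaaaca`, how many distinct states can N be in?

Start: {0}
read a: {5}
read c: {5}
read a: {0, 5}
read a: {0, 5}
read a: {0, 5}
read a: {0, 5}
read a: {0, 5}
read c: {0, 1, 5}
read a: {0, 1, 4, 5}
Final reachable set {0, 1, 4, 5} has 4 states.

4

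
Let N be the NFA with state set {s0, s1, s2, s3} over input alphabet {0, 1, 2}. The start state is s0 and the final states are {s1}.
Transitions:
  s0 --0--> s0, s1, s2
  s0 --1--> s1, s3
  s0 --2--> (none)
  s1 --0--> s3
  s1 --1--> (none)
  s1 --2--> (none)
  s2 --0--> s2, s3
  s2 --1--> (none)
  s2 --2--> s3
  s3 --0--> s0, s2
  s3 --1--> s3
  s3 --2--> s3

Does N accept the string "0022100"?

accepted

Start: {s0}
read 0: {s0, s1, s2}
read 0: {s0, s1, s2, s3}
read 2: {s3}
read 2: {s3}
read 1: {s3}
read 0: {s0, s2}
read 0: {s0, s1, s2, s3}
Reachable ∩ accepting = {s1} — nonempty.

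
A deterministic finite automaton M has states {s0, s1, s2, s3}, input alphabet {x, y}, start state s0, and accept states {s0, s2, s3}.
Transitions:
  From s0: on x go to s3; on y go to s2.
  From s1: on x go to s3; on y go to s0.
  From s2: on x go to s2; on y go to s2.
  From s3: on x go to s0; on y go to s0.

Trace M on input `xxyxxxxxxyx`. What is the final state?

s2

s0 --x--> s3
s3 --x--> s0
s0 --y--> s2
s2 --x--> s2
s2 --x--> s2
s2 --x--> s2
s2 --x--> s2
s2 --x--> s2
s2 --x--> s2
s2 --y--> s2
s2 --x--> s2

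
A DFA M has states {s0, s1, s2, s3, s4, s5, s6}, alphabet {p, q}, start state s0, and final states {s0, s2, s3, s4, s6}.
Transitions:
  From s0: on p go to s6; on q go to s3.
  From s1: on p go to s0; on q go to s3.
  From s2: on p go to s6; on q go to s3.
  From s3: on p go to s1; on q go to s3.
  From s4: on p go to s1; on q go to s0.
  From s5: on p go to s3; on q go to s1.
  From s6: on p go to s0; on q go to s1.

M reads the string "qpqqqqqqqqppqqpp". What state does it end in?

s0 --q--> s3
s3 --p--> s1
s1 --q--> s3
s3 --q--> s3
s3 --q--> s3
s3 --q--> s3
s3 --q--> s3
s3 --q--> s3
s3 --q--> s3
s3 --q--> s3
s3 --p--> s1
s1 --p--> s0
s0 --q--> s3
s3 --q--> s3
s3 --p--> s1
s1 --p--> s0

s0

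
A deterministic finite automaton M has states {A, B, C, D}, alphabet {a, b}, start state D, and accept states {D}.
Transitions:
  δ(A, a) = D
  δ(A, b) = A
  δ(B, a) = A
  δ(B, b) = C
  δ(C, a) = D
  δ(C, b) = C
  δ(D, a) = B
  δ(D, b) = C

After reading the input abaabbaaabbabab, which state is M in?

D --a--> B
B --b--> C
C --a--> D
D --a--> B
B --b--> C
C --b--> C
C --a--> D
D --a--> B
B --a--> A
A --b--> A
A --b--> A
A --a--> D
D --b--> C
C --a--> D
D --b--> C

C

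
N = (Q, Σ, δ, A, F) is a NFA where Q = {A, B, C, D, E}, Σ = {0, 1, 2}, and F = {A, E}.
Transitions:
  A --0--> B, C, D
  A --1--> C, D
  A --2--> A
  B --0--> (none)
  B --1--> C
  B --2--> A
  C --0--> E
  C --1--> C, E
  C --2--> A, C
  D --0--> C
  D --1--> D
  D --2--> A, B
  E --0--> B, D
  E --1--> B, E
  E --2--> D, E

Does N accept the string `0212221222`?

accepted

Start: {A}
read 0: {B, C, D}
read 2: {A, B, C}
read 1: {C, D, E}
read 2: {A, B, C, D, E}
read 2: {A, B, C, D, E}
read 2: {A, B, C, D, E}
read 1: {B, C, D, E}
read 2: {A, B, C, D, E}
read 2: {A, B, C, D, E}
read 2: {A, B, C, D, E}
Reachable ∩ accepting = {A, E} — nonempty.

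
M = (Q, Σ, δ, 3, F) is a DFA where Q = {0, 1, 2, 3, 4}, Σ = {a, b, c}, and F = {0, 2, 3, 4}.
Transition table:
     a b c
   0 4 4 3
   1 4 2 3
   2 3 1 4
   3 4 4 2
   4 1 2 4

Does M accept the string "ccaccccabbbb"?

rejected

3 --c--> 2
2 --c--> 4
4 --a--> 1
1 --c--> 3
3 --c--> 2
2 --c--> 4
4 --c--> 4
4 --a--> 1
1 --b--> 2
2 --b--> 1
1 --b--> 2
2 --b--> 1
End in state 1, which is not an accepting state.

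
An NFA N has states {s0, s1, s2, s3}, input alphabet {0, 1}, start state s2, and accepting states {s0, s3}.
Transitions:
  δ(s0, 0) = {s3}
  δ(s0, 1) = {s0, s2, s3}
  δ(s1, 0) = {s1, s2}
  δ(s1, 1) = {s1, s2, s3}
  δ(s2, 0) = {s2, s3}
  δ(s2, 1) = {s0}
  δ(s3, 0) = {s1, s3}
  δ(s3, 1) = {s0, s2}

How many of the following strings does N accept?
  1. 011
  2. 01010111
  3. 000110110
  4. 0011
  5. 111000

5

011: accepted
01010111: accepted
000110110: accepted
0011: accepted
111000: accepted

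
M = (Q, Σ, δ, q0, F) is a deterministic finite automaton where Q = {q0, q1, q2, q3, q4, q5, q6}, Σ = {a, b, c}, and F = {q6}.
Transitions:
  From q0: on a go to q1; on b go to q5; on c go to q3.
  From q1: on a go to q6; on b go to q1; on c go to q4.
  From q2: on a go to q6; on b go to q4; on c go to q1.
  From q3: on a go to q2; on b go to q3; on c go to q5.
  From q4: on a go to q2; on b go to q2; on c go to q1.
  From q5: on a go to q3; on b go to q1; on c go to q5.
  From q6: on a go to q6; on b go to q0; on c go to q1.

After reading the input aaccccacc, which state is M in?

q4

q0 --a--> q1
q1 --a--> q6
q6 --c--> q1
q1 --c--> q4
q4 --c--> q1
q1 --c--> q4
q4 --a--> q2
q2 --c--> q1
q1 --c--> q4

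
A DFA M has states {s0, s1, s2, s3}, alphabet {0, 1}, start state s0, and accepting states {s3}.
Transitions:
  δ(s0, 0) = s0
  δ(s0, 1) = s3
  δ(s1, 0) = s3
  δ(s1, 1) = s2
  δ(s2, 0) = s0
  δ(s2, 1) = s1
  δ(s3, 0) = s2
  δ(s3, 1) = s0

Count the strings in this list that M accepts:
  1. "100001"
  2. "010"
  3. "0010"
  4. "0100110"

"100001": accepted
"010": rejected
"0010": rejected
"0100110": rejected

1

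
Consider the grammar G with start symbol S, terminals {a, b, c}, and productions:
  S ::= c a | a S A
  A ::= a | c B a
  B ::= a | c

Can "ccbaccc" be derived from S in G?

no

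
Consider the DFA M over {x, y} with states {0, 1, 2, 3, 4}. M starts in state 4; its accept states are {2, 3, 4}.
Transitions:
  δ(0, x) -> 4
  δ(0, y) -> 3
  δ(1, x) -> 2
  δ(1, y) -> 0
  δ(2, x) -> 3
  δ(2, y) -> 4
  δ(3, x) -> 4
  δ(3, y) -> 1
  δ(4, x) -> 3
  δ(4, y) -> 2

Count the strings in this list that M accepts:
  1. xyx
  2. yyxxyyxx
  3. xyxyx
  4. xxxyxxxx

xyx: accepted
yyxxyyxx: accepted
xyxyx: accepted
xxxyxxxx: accepted

4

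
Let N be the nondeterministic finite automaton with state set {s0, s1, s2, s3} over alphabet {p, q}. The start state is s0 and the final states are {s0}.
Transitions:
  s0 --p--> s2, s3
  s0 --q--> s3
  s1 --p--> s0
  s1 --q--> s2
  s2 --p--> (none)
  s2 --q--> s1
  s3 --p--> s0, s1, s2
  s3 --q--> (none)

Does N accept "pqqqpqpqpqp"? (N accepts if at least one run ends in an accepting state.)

Start: {s0}
read p: {s2, s3}
read q: {s1}
read q: {s2}
read q: {s1}
read p: {s0}
read q: {s3}
read p: {s0, s1, s2}
read q: {s1, s2, s3}
read p: {s0, s1, s2}
read q: {s1, s2, s3}
read p: {s0, s1, s2}
Reachable ∩ accepting = {s0} — nonempty.

accepted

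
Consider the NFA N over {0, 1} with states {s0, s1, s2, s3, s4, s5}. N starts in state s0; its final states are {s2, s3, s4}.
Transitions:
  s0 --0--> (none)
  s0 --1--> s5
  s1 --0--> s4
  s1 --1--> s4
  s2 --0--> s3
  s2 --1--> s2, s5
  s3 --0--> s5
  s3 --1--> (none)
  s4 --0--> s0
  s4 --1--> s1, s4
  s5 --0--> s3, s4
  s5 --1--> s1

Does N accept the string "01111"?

Start: {s0}
read 0: {}
The reachable set is empty and stays empty for the remaining 4 symbols.
Reachable ∩ accepting = {} — empty.

rejected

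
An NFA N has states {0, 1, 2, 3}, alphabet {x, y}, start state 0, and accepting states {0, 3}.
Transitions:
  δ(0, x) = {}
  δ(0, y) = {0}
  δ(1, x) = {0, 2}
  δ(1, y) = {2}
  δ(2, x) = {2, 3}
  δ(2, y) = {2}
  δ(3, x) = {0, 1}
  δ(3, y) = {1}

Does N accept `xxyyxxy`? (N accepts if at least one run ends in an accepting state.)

Start: {0}
read x: {}
The reachable set is empty and stays empty for the remaining 6 symbols.
Reachable ∩ accepting = {} — empty.

rejected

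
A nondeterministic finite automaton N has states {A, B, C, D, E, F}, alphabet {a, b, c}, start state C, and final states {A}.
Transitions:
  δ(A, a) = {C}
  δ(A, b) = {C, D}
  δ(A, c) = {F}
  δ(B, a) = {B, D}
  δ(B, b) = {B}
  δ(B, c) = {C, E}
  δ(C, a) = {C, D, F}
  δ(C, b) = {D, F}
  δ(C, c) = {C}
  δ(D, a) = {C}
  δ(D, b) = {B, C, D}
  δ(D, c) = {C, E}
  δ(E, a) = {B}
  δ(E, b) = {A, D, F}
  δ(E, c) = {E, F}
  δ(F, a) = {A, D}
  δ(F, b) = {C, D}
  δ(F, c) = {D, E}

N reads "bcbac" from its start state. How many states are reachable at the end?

4

Start: {C}
read b: {D, F}
read c: {C, D, E}
read b: {A, B, C, D, F}
read a: {A, B, C, D, F}
read c: {C, D, E, F}
Final reachable set {C, D, E, F} has 4 states.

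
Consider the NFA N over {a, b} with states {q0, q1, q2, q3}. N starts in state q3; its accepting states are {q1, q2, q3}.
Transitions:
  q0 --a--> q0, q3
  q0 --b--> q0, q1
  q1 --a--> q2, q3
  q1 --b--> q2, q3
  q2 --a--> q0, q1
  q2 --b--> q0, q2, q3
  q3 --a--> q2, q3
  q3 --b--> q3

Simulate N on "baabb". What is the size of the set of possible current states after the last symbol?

Start: {q3}
read b: {q3}
read a: {q2, q3}
read a: {q0, q1, q2, q3}
read b: {q0, q1, q2, q3}
read b: {q0, q1, q2, q3}
Final reachable set {q0, q1, q2, q3} has 4 states.

4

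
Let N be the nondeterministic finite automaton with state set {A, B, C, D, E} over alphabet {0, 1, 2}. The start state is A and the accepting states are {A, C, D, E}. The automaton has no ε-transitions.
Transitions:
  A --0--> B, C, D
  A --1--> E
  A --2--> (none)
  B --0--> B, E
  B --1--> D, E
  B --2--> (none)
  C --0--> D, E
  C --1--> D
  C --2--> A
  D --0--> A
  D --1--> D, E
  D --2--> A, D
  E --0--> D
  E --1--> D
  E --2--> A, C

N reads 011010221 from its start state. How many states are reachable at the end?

2

Start: {A}
read 0: {B, C, D}
read 1: {D, E}
read 1: {D, E}
read 0: {A, D}
read 1: {D, E}
read 0: {A, D}
read 2: {A, D}
read 2: {A, D}
read 1: {D, E}
Final reachable set {D, E} has 2 states.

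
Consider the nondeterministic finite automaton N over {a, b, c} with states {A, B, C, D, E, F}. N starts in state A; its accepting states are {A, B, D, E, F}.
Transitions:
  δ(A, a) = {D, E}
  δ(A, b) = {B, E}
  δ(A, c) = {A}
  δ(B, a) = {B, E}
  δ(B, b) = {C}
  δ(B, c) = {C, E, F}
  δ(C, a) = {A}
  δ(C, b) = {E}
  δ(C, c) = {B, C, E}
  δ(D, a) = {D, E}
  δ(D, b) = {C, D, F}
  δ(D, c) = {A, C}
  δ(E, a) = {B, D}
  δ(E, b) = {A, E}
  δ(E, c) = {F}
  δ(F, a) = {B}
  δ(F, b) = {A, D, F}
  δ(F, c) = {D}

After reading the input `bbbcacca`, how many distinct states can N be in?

4

Start: {A}
read b: {B, E}
read b: {A, C, E}
read b: {A, B, E}
read c: {A, C, E, F}
read a: {A, B, D, E}
read c: {A, C, E, F}
read c: {A, B, C, D, E, F}
read a: {A, B, D, E}
Final reachable set {A, B, D, E} has 4 states.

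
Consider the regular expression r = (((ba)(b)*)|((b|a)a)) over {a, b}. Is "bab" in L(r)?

yes

The left alternative ((ba)(b)*) matches bab.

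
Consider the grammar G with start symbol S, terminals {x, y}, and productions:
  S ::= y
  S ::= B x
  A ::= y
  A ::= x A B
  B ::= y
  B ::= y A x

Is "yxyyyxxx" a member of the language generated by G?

yes

S ⇒ Bx ⇒ yAxx ⇒ yxABxx ⇒ yxyBxx ⇒ yxyyAxxx ⇒ yxyyyxxx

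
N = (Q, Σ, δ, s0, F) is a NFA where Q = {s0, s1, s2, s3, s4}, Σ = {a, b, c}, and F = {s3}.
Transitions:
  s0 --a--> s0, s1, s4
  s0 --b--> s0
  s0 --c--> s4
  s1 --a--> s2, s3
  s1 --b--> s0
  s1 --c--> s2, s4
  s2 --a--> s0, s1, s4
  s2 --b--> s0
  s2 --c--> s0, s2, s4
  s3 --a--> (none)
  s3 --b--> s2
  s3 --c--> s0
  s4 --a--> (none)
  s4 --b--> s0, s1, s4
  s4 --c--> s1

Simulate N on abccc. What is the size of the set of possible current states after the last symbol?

4

Start: {s0}
read a: {s0, s1, s4}
read b: {s0, s1, s4}
read c: {s1, s2, s4}
read c: {s0, s1, s2, s4}
read c: {s0, s1, s2, s4}
Final reachable set {s0, s1, s2, s4} has 4 states.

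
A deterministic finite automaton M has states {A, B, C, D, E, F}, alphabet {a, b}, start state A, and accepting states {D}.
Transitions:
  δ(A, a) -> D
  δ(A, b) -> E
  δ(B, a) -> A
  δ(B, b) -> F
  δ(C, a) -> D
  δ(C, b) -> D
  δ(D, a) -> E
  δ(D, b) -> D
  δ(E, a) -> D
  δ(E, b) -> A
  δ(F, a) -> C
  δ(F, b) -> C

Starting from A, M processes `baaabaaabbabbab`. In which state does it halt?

A --b--> E
E --a--> D
D --a--> E
E --a--> D
D --b--> D
D --a--> E
E --a--> D
D --a--> E
E --b--> A
A --b--> E
E --a--> D
D --b--> D
D --b--> D
D --a--> E
E --b--> A

A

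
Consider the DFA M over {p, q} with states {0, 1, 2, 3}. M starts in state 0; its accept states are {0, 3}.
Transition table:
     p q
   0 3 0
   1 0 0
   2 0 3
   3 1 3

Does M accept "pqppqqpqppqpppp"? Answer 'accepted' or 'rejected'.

accepted

0 --p--> 3
3 --q--> 3
3 --p--> 1
1 --p--> 0
0 --q--> 0
0 --q--> 0
0 --p--> 3
3 --q--> 3
3 --p--> 1
1 --p--> 0
0 --q--> 0
0 --p--> 3
3 --p--> 1
1 --p--> 0
0 --p--> 3
End in state 3, which is an accepting state.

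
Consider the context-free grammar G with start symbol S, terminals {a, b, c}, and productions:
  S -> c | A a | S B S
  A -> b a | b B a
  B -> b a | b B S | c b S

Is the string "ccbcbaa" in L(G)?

S ⇒ SBS ⇒ cBS ⇒ ccbSS ⇒ ccbcS ⇒ ccbcAa ⇒ ccbcbaa

yes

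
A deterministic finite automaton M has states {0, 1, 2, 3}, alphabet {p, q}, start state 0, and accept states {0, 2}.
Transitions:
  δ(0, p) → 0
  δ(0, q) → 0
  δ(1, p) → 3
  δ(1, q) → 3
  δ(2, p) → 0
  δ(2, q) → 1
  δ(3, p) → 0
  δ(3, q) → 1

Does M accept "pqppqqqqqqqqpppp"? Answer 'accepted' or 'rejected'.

0 --p--> 0
0 --q--> 0
0 --p--> 0
0 --p--> 0
0 --q--> 0
0 --q--> 0
0 --q--> 0
0 --q--> 0
0 --q--> 0
0 --q--> 0
0 --q--> 0
0 --q--> 0
0 --p--> 0
0 --p--> 0
0 --p--> 0
0 --p--> 0
End in state 0, which is an accepting state.

accepted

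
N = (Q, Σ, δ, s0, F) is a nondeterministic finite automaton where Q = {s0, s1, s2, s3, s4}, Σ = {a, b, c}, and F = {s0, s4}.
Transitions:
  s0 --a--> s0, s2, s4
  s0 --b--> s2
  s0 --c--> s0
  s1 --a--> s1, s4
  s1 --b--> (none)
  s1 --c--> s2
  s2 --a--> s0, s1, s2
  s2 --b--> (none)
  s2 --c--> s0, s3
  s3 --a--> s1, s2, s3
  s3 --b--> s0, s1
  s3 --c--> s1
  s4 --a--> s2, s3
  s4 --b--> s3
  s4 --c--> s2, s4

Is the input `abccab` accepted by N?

rejected

Start: {s0}
read a: {s0, s2, s4}
read b: {s2, s3}
read c: {s0, s1, s3}
read c: {s0, s1, s2}
read a: {s0, s1, s2, s4}
read b: {s2, s3}
Reachable ∩ accepting = {} — empty.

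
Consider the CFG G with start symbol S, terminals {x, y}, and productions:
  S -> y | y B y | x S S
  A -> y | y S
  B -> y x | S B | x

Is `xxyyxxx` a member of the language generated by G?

no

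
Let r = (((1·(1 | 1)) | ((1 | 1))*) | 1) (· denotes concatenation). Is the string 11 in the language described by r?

The left alternative ((1·(1|1))|((1|1))*) matches 11.

yes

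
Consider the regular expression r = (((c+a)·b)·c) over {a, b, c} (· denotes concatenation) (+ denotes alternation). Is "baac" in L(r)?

no

No split of baac into u·v has ((c+a)·b) matching u and c matching v.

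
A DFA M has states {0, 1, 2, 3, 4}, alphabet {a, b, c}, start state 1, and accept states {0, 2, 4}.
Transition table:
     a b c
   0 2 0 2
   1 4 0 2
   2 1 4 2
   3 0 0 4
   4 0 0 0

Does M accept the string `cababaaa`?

rejected

1 --c--> 2
2 --a--> 1
1 --b--> 0
0 --a--> 2
2 --b--> 4
4 --a--> 0
0 --a--> 2
2 --a--> 1
End in state 1, which is not an accepting state.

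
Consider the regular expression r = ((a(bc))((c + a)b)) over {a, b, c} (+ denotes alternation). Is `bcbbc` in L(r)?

no

No split of bcbbc into u·v has (a(bc)) matching u and ((c+a)b) matching v.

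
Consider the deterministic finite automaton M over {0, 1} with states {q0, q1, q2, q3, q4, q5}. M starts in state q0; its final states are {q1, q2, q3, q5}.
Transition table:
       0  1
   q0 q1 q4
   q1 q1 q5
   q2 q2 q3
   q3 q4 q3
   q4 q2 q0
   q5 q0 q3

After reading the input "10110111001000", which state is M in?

q1

q0 --1--> q4
q4 --0--> q2
q2 --1--> q3
q3 --1--> q3
q3 --0--> q4
q4 --1--> q0
q0 --1--> q4
q4 --1--> q0
q0 --0--> q1
q1 --0--> q1
q1 --1--> q5
q5 --0--> q0
q0 --0--> q1
q1 --0--> q1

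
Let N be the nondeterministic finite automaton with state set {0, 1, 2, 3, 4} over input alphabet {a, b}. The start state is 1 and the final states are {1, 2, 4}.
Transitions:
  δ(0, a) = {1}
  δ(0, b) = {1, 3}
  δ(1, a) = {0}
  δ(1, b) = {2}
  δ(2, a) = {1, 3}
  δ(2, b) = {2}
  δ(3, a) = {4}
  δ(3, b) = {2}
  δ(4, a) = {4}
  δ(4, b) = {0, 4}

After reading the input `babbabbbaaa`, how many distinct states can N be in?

2

Start: {1}
read b: {2}
read a: {1, 3}
read b: {2}
read b: {2}
read a: {1, 3}
read b: {2}
read b: {2}
read b: {2}
read a: {1, 3}
read a: {0, 4}
read a: {1, 4}
Final reachable set {1, 4} has 2 states.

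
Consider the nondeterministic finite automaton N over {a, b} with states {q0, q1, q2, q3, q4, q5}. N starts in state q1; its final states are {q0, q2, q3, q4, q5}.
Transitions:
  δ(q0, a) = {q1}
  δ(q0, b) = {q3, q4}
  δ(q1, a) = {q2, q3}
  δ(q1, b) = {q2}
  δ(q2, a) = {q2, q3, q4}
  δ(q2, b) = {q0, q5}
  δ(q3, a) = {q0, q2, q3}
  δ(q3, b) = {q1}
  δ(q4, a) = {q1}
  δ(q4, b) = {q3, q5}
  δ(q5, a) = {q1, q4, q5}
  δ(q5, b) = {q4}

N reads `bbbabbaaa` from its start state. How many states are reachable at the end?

6

Start: {q1}
read b: {q2}
read b: {q0, q5}
read b: {q3, q4}
read a: {q0, q1, q2, q3}
read b: {q0, q1, q2, q3, q4, q5}
read b: {q0, q1, q2, q3, q4, q5}
read a: {q0, q1, q2, q3, q4, q5}
read a: {q0, q1, q2, q3, q4, q5}
read a: {q0, q1, q2, q3, q4, q5}
Final reachable set {q0, q1, q2, q3, q4, q5} has 6 states.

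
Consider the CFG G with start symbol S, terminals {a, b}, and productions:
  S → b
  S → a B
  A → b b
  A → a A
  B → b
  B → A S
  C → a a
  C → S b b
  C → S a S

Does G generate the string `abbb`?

yes

S ⇒ aB ⇒ aAS ⇒ abbS ⇒ abbb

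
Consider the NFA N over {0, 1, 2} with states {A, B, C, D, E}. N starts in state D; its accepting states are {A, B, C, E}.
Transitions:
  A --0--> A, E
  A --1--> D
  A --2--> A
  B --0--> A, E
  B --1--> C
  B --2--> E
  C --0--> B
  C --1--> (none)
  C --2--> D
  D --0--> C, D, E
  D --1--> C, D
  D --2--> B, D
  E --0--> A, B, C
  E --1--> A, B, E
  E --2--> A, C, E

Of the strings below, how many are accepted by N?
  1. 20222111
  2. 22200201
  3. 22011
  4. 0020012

4

20222111: accepted
22200201: accepted
22011: accepted
0020012: accepted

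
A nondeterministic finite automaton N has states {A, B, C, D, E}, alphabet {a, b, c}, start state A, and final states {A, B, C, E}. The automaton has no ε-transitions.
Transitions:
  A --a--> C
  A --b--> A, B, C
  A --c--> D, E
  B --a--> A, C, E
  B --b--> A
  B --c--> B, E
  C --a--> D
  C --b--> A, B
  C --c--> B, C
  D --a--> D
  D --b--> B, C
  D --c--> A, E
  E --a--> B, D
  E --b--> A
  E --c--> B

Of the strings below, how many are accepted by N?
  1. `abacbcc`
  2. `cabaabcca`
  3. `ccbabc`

3

`abacbcc`: accepted
`cabaabcca`: accepted
`ccbabc`: accepted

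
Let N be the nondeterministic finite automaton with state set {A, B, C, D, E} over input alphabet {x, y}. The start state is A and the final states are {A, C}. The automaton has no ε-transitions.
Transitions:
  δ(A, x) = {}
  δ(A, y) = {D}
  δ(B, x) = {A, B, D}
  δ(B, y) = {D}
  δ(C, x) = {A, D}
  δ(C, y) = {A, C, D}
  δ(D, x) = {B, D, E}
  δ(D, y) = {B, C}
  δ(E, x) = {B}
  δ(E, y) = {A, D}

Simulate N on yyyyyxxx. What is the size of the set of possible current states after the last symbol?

4

Start: {A}
read y: {D}
read y: {B, C}
read y: {A, C, D}
read y: {A, B, C, D}
read y: {A, B, C, D}
read x: {A, B, D, E}
read x: {A, B, D, E}
read x: {A, B, D, E}
Final reachable set {A, B, D, E} has 4 states.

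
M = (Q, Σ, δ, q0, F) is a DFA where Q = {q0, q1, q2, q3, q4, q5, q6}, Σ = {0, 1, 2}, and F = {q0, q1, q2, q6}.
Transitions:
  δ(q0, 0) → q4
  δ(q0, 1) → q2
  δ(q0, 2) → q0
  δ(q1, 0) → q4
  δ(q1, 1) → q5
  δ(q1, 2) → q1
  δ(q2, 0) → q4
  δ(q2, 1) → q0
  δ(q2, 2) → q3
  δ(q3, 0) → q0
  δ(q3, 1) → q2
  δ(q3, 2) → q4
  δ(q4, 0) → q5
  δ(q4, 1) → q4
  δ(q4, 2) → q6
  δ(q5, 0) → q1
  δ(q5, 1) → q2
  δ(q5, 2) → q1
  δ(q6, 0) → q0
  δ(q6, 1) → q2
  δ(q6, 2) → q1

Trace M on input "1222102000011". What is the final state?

q0 --1--> q2
q2 --2--> q3
q3 --2--> q4
q4 --2--> q6
q6 --1--> q2
q2 --0--> q4
q4 --2--> q6
q6 --0--> q0
q0 --0--> q4
q4 --0--> q5
q5 --0--> q1
q1 --1--> q5
q5 --1--> q2

q2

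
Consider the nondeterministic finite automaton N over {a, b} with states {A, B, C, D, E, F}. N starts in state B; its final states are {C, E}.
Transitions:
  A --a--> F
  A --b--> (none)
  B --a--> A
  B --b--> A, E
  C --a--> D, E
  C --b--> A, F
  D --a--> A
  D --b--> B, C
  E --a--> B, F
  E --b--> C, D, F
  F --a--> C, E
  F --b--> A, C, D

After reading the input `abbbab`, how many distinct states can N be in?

Start: {B}
read a: {A}
read b: {}
The reachable set is empty and stays empty for the remaining 4 symbols.
Final reachable set {} has 0 states.

0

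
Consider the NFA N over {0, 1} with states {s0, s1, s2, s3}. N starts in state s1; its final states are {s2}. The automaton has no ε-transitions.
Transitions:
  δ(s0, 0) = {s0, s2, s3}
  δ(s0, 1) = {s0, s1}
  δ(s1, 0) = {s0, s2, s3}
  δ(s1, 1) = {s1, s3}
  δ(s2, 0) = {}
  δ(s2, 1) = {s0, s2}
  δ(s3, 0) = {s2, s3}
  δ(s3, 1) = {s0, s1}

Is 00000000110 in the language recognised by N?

accepted

Start: {s1}
read 0: {s0, s2, s3}
read 0: {s0, s2, s3}
read 0: {s0, s2, s3}
read 0: {s0, s2, s3}
read 0: {s0, s2, s3}
read 0: {s0, s2, s3}
read 0: {s0, s2, s3}
read 0: {s0, s2, s3}
read 1: {s0, s1, s2}
read 1: {s0, s1, s2, s3}
read 0: {s0, s2, s3}
Reachable ∩ accepting = {s2} — nonempty.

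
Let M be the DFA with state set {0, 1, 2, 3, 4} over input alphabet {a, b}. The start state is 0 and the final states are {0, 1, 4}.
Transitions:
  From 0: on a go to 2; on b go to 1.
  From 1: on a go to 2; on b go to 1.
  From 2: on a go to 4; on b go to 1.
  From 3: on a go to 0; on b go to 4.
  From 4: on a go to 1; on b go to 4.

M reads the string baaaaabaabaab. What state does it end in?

4

0 --b--> 1
1 --a--> 2
2 --a--> 4
4 --a--> 1
1 --a--> 2
2 --a--> 4
4 --b--> 4
4 --a--> 1
1 --a--> 2
2 --b--> 1
1 --a--> 2
2 --a--> 4
4 --b--> 4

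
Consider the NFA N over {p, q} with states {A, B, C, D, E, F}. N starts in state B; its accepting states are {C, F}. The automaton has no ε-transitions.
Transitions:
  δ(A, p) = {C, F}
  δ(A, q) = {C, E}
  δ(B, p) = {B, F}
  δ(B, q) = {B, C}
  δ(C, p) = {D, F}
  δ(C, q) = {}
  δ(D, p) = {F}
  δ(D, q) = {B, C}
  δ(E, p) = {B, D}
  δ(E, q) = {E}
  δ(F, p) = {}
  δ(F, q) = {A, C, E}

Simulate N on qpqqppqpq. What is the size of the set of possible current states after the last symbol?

Start: {B}
read q: {B, C}
read p: {B, D, F}
read q: {A, B, C, E}
read q: {B, C, E}
read p: {B, D, F}
read p: {B, F}
read q: {A, B, C, E}
read p: {B, C, D, F}
read q: {A, B, C, E}
Final reachable set {A, B, C, E} has 4 states.

4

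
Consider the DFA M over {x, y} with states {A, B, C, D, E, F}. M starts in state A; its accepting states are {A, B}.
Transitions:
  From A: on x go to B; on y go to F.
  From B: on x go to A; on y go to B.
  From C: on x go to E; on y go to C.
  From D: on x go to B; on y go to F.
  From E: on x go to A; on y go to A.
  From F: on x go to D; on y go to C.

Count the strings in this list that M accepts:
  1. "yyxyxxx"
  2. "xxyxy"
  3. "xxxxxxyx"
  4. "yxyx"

"yyxyxxx": accepted
"xxyxy": rejected
"xxxxxxyx": rejected
"yxyx": rejected

1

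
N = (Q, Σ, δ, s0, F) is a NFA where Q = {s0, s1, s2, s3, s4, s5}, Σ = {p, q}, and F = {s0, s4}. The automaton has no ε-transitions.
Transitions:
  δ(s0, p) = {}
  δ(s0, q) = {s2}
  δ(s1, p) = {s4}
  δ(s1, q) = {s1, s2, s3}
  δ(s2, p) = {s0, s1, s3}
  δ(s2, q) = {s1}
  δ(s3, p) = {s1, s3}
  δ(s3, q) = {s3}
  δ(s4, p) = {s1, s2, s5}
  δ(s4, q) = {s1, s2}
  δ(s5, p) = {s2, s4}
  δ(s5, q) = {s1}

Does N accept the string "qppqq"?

rejected

Start: {s0}
read q: {s2}
read p: {s0, s1, s3}
read p: {s1, s3, s4}
read q: {s1, s2, s3}
read q: {s1, s2, s3}
Reachable ∩ accepting = {} — empty.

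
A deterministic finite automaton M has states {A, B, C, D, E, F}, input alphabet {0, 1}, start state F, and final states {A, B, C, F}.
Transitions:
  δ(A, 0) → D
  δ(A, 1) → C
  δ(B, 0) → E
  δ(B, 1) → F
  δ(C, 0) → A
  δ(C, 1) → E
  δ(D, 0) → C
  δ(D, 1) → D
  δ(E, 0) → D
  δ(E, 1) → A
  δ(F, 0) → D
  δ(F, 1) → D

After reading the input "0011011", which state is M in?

F --0--> D
D --0--> C
C --1--> E
E --1--> A
A --0--> D
D --1--> D
D --1--> D

D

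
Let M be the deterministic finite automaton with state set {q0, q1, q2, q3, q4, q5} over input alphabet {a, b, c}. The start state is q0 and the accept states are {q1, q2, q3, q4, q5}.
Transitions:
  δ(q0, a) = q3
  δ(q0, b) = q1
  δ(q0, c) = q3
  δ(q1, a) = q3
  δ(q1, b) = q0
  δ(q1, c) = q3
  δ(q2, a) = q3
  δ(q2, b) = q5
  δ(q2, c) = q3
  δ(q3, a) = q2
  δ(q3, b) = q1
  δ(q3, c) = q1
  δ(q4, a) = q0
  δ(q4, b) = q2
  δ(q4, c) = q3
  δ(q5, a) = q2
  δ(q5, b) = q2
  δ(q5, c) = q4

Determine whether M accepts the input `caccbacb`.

rejected

q0 --c--> q3
q3 --a--> q2
q2 --c--> q3
q3 --c--> q1
q1 --b--> q0
q0 --a--> q3
q3 --c--> q1
q1 --b--> q0
End in state q0, which is not an accepting state.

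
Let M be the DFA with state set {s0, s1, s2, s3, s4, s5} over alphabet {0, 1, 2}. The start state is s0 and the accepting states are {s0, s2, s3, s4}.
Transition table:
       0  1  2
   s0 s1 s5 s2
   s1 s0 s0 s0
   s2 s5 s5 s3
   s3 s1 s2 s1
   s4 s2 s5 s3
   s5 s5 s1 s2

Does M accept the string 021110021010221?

accepted

s0 --0--> s1
s1 --2--> s0
s0 --1--> s5
s5 --1--> s1
s1 --1--> s0
s0 --0--> s1
s1 --0--> s0
s0 --2--> s2
s2 --1--> s5
s5 --0--> s5
s5 --1--> s1
s1 --0--> s0
s0 --2--> s2
s2 --2--> s3
s3 --1--> s2
End in state s2, which is an accepting state.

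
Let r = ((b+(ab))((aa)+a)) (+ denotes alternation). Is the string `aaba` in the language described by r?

No split of aaba into u·v has (b+(ab)) matching u and ((aa)+a) matching v.

no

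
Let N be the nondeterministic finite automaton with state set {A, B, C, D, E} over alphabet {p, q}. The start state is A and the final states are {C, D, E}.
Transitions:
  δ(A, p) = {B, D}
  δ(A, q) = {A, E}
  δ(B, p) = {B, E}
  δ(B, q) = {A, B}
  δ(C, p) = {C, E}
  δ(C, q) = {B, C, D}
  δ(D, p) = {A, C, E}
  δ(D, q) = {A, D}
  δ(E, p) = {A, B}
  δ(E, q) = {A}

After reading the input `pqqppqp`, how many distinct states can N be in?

Start: {A}
read p: {B, D}
read q: {A, B, D}
read q: {A, B, D, E}
read p: {A, B, C, D, E}
read p: {A, B, C, D, E}
read q: {A, B, C, D, E}
read p: {A, B, C, D, E}
Final reachable set {A, B, C, D, E} has 5 states.

5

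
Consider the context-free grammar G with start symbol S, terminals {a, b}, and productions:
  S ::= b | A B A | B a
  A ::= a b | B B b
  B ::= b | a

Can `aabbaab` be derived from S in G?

yes

S ⇒ ABA ⇒ BBbBA ⇒ aBbBA ⇒ aabBA ⇒ aabbA ⇒ aabbBBb ⇒ aabbaBb ⇒ aabbaab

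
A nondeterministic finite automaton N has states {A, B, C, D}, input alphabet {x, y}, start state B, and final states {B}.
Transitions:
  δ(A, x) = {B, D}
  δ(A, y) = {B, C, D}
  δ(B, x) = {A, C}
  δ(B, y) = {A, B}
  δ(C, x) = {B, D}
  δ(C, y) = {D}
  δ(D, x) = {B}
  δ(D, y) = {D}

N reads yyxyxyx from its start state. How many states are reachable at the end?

Start: {B}
read y: {A, B}
read y: {A, B, C, D}
read x: {A, B, C, D}
read y: {A, B, C, D}
read x: {A, B, C, D}
read y: {A, B, C, D}
read x: {A, B, C, D}
Final reachable set {A, B, C, D} has 4 states.

4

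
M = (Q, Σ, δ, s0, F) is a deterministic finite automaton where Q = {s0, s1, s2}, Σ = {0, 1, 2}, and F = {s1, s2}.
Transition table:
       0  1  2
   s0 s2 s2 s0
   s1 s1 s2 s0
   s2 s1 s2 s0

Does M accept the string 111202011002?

rejected

s0 --1--> s2
s2 --1--> s2
s2 --1--> s2
s2 --2--> s0
s0 --0--> s2
s2 --2--> s0
s0 --0--> s2
s2 --1--> s2
s2 --1--> s2
s2 --0--> s1
s1 --0--> s1
s1 --2--> s0
End in state s0, which is not an accepting state.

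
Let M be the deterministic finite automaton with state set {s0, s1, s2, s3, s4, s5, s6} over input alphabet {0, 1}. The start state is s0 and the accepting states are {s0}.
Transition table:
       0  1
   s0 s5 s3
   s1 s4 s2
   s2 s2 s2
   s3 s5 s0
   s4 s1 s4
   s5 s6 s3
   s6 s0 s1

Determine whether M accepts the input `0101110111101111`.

s0 --0--> s5
s5 --1--> s3
s3 --0--> s5
s5 --1--> s3
s3 --1--> s0
s0 --1--> s3
s3 --0--> s5
s5 --1--> s3
s3 --1--> s0
s0 --1--> s3
s3 --1--> s0
s0 --0--> s5
s5 --1--> s3
s3 --1--> s0
s0 --1--> s3
s3 --1--> s0
End in state s0, which is an accepting state.

accepted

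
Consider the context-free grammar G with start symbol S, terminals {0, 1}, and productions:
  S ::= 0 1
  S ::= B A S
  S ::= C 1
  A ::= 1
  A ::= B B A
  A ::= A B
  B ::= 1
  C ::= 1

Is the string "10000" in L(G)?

no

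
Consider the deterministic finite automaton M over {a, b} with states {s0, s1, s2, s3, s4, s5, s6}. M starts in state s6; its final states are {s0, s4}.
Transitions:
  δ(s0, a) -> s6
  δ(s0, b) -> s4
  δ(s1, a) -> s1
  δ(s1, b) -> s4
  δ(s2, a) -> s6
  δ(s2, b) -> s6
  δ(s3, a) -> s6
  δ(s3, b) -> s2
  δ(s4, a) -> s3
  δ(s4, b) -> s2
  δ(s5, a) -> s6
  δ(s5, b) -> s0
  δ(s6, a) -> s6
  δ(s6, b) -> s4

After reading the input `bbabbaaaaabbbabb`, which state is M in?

s6 --b--> s4
s4 --b--> s2
s2 --a--> s6
s6 --b--> s4
s4 --b--> s2
s2 --a--> s6
s6 --a--> s6
s6 --a--> s6
s6 --a--> s6
s6 --a--> s6
s6 --b--> s4
s4 --b--> s2
s2 --b--> s6
s6 --a--> s6
s6 --b--> s4
s4 --b--> s2

s2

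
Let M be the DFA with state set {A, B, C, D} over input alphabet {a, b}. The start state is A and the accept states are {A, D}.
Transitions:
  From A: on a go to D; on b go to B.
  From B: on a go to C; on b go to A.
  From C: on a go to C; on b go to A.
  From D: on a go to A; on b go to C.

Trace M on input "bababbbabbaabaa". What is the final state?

A

A --b--> B
B --a--> C
C --b--> A
A --a--> D
D --b--> C
C --b--> A
A --b--> B
B --a--> C
C --b--> A
A --b--> B
B --a--> C
C --a--> C
C --b--> A
A --a--> D
D --a--> A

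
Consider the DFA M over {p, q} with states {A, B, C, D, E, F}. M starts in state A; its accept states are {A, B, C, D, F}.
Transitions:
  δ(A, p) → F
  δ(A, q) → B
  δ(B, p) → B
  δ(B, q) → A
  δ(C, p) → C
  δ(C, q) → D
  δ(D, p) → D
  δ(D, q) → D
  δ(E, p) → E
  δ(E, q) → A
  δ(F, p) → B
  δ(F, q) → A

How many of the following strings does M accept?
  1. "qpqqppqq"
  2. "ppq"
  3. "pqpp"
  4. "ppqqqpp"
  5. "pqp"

5

"qpqqppqq": accepted
"ppq": accepted
"pqpp": accepted
"ppqqqpp": accepted
"pqp": accepted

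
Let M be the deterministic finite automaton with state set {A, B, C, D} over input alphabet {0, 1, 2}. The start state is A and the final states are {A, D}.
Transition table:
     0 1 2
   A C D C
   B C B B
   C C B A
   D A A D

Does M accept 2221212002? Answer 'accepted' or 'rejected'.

A --2--> C
C --2--> A
A --2--> C
C --1--> B
B --2--> B
B --1--> B
B --2--> B
B --0--> C
C --0--> C
C --2--> A
End in state A, which is an accepting state.

accepted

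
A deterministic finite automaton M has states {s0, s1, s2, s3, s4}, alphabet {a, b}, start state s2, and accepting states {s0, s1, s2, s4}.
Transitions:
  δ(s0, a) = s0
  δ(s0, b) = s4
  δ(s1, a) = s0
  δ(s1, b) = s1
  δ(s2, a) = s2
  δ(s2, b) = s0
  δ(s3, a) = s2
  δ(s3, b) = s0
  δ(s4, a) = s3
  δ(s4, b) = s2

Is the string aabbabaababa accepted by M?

accepted

s2 --a--> s2
s2 --a--> s2
s2 --b--> s0
s0 --b--> s4
s4 --a--> s3
s3 --b--> s0
s0 --a--> s0
s0 --a--> s0
s0 --b--> s4
s4 --a--> s3
s3 --b--> s0
s0 --a--> s0
End in state s0, which is an accepting state.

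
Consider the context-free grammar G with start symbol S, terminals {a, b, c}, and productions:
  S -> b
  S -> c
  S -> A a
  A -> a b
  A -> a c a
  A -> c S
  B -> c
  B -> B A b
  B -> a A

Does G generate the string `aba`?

yes

S ⇒ Aa ⇒ aba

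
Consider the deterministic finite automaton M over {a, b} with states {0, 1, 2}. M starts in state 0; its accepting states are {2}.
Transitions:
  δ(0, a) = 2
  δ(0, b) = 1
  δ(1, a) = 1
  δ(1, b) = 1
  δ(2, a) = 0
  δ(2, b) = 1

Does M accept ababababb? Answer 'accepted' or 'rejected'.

rejected

0 --a--> 2
2 --b--> 1
1 --a--> 1
1 --b--> 1
1 --a--> 1
1 --b--> 1
1 --a--> 1
1 --b--> 1
1 --b--> 1
End in state 1, which is not an accepting state.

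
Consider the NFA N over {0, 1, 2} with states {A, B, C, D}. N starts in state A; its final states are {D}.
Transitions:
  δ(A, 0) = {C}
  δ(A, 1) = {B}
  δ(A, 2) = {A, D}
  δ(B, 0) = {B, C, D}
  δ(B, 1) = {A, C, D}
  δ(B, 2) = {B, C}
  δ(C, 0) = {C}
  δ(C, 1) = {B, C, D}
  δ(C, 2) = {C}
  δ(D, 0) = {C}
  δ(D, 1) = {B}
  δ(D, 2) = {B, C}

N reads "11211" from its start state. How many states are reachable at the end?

4

Start: {A}
read 1: {B}
read 1: {A, C, D}
read 2: {A, B, C, D}
read 1: {A, B, C, D}
read 1: {A, B, C, D}
Final reachable set {A, B, C, D} has 4 states.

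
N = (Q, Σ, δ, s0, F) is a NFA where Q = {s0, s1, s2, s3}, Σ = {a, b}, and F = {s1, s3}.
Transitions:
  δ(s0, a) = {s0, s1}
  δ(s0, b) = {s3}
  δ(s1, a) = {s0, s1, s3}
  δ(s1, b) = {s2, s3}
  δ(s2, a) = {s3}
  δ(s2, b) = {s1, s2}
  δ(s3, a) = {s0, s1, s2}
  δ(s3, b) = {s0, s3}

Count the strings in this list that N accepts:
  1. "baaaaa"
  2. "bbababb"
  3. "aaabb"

"baaaaa": accepted
"bbababb": accepted
"aaabb": accepted

3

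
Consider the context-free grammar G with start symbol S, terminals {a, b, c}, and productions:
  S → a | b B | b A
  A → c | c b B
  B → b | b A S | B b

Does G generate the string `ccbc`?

no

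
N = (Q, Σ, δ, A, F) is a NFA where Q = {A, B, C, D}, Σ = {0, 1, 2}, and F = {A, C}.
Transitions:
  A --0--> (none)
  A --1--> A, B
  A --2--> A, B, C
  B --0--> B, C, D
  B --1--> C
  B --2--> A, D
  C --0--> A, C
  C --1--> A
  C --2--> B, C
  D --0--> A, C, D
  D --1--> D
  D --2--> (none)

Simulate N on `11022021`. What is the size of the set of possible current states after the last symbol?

Start: {A}
read 1: {A, B}
read 1: {A, B, C}
read 0: {A, B, C, D}
read 2: {A, B, C, D}
read 2: {A, B, C, D}
read 0: {A, B, C, D}
read 2: {A, B, C, D}
read 1: {A, B, C, D}
Final reachable set {A, B, C, D} has 4 states.

4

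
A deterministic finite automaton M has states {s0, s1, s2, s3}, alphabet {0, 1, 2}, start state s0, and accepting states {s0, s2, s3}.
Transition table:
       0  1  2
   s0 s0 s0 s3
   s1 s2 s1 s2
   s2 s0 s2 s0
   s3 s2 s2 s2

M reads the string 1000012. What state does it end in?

s3

s0 --1--> s0
s0 --0--> s0
s0 --0--> s0
s0 --0--> s0
s0 --0--> s0
s0 --1--> s0
s0 --2--> s3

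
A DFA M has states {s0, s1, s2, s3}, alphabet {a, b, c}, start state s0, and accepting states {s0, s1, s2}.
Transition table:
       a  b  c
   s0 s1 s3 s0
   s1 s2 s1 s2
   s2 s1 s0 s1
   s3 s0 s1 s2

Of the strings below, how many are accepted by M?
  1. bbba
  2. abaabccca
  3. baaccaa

bbba: accepted
abaabccca: accepted
baaccaa: accepted

3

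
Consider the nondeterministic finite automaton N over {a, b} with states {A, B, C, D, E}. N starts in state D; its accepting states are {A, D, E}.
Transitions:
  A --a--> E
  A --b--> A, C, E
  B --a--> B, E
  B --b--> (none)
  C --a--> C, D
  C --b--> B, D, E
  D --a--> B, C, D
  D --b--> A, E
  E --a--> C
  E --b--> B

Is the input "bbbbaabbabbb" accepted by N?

Start: {D}
read b: {A, E}
read b: {A, B, C, E}
read b: {A, B, C, D, E}
read b: {A, B, C, D, E}
read a: {B, C, D, E}
read a: {B, C, D, E}
read b: {A, B, D, E}
read b: {A, B, C, E}
read a: {B, C, D, E}
read b: {A, B, D, E}
read b: {A, B, C, E}
read b: {A, B, C, D, E}
Reachable ∩ accepting = {A, D, E} — nonempty.

accepted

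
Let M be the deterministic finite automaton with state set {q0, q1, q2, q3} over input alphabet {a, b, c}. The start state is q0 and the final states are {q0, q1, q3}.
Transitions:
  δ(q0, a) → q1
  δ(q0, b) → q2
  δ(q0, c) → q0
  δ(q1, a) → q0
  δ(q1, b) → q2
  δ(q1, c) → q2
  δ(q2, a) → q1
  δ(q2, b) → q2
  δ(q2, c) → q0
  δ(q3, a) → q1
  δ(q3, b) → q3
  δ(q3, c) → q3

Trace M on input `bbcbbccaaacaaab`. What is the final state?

q2

q0 --b--> q2
q2 --b--> q2
q2 --c--> q0
q0 --b--> q2
q2 --b--> q2
q2 --c--> q0
q0 --c--> q0
q0 --a--> q1
q1 --a--> q0
q0 --a--> q1
q1 --c--> q2
q2 --a--> q1
q1 --a--> q0
q0 --a--> q1
q1 --b--> q2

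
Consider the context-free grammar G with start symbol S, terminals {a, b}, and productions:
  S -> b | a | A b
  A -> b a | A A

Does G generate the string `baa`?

no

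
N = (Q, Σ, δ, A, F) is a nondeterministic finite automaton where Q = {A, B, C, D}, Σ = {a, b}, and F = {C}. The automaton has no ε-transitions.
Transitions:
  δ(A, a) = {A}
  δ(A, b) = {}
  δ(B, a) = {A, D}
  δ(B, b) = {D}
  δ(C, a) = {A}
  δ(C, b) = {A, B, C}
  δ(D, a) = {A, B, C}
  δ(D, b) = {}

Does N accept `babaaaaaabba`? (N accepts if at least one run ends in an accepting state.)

rejected

Start: {A}
read b: {}
The reachable set is empty and stays empty for the remaining 11 symbols.
Reachable ∩ accepting = {} — empty.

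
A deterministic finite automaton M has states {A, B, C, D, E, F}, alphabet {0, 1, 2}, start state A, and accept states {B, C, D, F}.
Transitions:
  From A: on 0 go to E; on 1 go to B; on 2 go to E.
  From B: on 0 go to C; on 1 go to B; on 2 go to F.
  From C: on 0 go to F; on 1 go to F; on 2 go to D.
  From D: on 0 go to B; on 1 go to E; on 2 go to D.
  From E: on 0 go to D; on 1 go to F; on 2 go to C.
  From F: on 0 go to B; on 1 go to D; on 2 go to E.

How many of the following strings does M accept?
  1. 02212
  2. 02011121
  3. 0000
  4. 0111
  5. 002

4

02212: accepted
02011121: accepted
0000: accepted
0111: rejected
002: accepted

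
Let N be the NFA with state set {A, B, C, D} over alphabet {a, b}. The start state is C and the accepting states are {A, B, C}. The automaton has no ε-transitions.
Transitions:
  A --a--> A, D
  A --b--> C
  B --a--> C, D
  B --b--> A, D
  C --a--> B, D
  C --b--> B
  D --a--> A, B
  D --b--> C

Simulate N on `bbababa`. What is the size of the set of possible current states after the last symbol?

3

Start: {C}
read b: {B}
read b: {A, D}
read a: {A, B, D}
read b: {A, C, D}
read a: {A, B, D}
read b: {A, C, D}
read a: {A, B, D}
Final reachable set {A, B, D} has 3 states.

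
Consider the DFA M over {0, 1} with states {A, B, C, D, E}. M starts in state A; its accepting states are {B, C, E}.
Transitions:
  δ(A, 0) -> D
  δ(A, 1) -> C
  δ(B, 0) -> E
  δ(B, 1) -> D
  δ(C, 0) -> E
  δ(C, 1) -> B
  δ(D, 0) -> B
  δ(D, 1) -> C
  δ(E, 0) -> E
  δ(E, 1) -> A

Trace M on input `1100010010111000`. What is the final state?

E

A --1--> C
C --1--> B
B --0--> E
E --0--> E
E --0--> E
E --1--> A
A --0--> D
D --0--> B
B --1--> D
D --0--> B
B --1--> D
D --1--> C
C --1--> B
B --0--> E
E --0--> E
E --0--> E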